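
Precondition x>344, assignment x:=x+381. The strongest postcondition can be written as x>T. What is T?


Formula: sp(P, x:=E) = exists old_x. (x = E[old_x/x]) AND P[old_x/x] (old_x is the value of x before the assignment; eliminate old_x by solving x = E[old_x/x] for old_x)
Step 1: Precondition P: x>344, i.e. old_x > 344
Step 2: Assignment gives x = old_x + 381, so old_x = x - 381
Step 3: Substitute into P: x - 381 > 344
Step 4: Simplify: x > 344+381 = 725

725


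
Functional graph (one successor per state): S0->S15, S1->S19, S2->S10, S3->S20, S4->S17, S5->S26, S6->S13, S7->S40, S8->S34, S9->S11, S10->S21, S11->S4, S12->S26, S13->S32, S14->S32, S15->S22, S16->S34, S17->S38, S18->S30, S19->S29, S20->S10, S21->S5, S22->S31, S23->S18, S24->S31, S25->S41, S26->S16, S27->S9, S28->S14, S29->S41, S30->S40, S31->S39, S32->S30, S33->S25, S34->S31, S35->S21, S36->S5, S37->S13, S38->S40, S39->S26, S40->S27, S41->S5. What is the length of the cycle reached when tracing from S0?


Trace from S0 until a state repeats:
  S0 -> S15 -> S22 -> S31 -> S39 -> S26 -> S16 -> S34 -> S31
S31 first seen at step 3, revisited at step 8.
Cycle length = 8 - 3 = 5

5


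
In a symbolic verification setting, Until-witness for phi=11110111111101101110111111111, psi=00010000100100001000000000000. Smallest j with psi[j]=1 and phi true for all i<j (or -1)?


(phi U psi) at 0: need smallest j with psi[j]=1 and phi[i]=1 for all i in [0,j).
Scan from step 0:
  step 0: phi=1, psi=0 -> continue
  step 1: phi=1, psi=0 -> continue
  step 2: phi=1, psi=0 -> continue
  step 3: psi=1 and phi held for [0,3) -> witness found
Witness step = 3

3


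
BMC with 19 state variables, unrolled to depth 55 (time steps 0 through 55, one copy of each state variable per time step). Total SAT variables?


BMC unrolls to depth k, creating one copy of each state var for steps 0..k.
Step count = 55 + 1 = 56 (steps 0 through 55)
Vars per step = 19
Total = 19 * 56 = 1064

1064


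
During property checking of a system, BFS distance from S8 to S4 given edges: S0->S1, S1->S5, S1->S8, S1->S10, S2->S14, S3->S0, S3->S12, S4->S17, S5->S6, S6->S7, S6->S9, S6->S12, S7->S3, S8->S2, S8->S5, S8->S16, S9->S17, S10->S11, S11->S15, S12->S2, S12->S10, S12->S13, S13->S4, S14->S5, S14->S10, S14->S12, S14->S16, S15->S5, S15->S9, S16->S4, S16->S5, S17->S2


BFS layer-by-layer from S8:
  dist 0: {S8}
  dist 1: {S2, S5, S16}
  dist 2: {S4, S6, S14}
  -> S4 reached at distance 2
Shortest path length = 2

2


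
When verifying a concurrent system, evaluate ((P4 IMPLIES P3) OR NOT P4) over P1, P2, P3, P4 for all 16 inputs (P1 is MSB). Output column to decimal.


Formula: ((P4 IMPLIES P3) OR NOT P4) over P1, P2, P3, P4 (16 rows)
Evaluate each row (bits = P1,P2,P3,P4, MSB first):
  row 0 [0000]: ((0 IMPLIES 0) OR NOT 0) -> 1
  row 1 [0001]: ((1 IMPLIES 0) OR NOT 1) -> 0
  row 2 [0010]: ((0 IMPLIES 1) OR NOT 0) -> 1
  row 3 [0011]: ((1 IMPLIES 1) OR NOT 1) -> 1
  row 4 [0100]: ((0 IMPLIES 0) OR NOT 0) -> 1
  row 5 [0101]: ((1 IMPLIES 0) OR NOT 1) -> 0
  row 6 [0110]: ((0 IMPLIES 1) OR NOT 0) -> 1
  row 7 [0111]: ((1 IMPLIES 1) OR NOT 1) -> 1
  row 8 [1000]: ((0 IMPLIES 0) OR NOT 0) -> 1
  row 9 [1001]: ((1 IMPLIES 0) OR NOT 1) -> 0
  row 10 [1010]: ((0 IMPLIES 1) OR NOT 0) -> 1
  row 11 [1011]: ((1 IMPLIES 1) OR NOT 1) -> 1
  row 12 [1100]: ((0 IMPLIES 0) OR NOT 0) -> 1
  row 13 [1101]: ((1 IMPLIES 0) OR NOT 1) -> 0
  row 14 [1110]: ((0 IMPLIES 1) OR NOT 0) -> 1
  row 15 [1111]: ((1 IMPLIES 1) OR NOT 1) -> 1
Full result column, 4 rows per line (P1,P2 fixed per line; P3,P4 runs 00..11 left to right):
  rows 0-3 [P1,P2=00]: 1011  = hex B
  rows 4-7 [P1,P2=01]: 1011  = hex B
  rows 8-11 [P1,P2=10]: 1011  = hex B
  rows 12-15 [P1,P2=11]: 1011  = hex B
Output column (row 0 .. row 15) = 1011101110111011
Output column grouped in 4s = 1011 1011 1011 1011 = 0xBBBB
Convert to decimal digit by digit (value = value*16 + digit):
  B -> 11
  11*16 + 11 (B) = 187
  187*16 + 11 (B) = 3003
  3003*16 + 11 (B) = 48059
Decimal = 48059

48059


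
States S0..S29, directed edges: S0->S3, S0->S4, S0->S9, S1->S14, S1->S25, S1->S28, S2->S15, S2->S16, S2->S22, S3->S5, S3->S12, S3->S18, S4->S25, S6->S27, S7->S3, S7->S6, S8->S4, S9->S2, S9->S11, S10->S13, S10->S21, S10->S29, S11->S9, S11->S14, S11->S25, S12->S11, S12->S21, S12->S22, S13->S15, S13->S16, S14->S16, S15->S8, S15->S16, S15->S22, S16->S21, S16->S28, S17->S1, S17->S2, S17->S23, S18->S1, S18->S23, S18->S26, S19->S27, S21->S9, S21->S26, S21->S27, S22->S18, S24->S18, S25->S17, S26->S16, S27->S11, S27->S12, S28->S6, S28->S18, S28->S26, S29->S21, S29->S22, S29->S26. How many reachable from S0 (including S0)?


BFS from S0:
  layer 0: {S0}
  layer 1: {S3, S4, S9}
  layer 2: {S2, S5, S11, S12, S18, S25}
  layer 3: {S1, S14, S15, S16, S17, S21, S22, S23, S26}
  layer 4: {S8, S27, S28}
  layer 5: {S6}
Reachable set: {S0, S1, S2, S3, S4, S5, S6, S8, S9, S11, S12, S14, S15, S16, S17, S18, S21, S22, S23, S25, S26, S27, S28}
Count = 23

23


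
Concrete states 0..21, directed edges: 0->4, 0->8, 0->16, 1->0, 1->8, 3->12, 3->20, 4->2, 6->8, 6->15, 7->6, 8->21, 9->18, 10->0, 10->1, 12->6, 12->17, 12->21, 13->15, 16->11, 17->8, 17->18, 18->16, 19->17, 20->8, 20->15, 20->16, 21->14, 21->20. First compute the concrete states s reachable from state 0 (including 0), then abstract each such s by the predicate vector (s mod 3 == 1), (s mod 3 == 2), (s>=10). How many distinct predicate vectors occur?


BFS from 0:
Concrete reachable: {0, 2, 4, 8, 11, 14, 15, 16, 20, 21}
Abstract via predicates (s mod 3 == 1), (s mod 3 == 2), (s>=10):
  (0,0,0) <- {0}
  (0,0,1) <- {15, 21}
  (0,1,0) <- {2, 8}
  (0,1,1) <- {11, 14, 20}
  (1,0,0) <- {4}
  (1,0,1) <- {16}
Distinct abstract states = 6

6


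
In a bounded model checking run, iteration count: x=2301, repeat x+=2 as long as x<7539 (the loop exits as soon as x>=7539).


Step 1: x goes from 2301 toward 7539 by 2; the body runs while x<7539, so iterations = ceil((bound-start)/step)
Step 2: Distance=5238
Step 3: ceil(5238/2)=2619

2619


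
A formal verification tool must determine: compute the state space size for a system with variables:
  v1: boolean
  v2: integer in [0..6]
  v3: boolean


State space = product of domain sizes of all variables.
Domain sizes:
  v1 (boolean): 2
  v2 (integer in [0..6]): 7
  v3 (boolean): 2
Product = 2 * 7 * 2 = 28

28


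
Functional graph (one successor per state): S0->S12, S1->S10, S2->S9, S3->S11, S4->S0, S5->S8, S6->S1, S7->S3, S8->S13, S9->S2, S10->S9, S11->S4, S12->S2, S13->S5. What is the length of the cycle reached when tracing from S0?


Trace from S0 until a state repeats:
  S0 -> S12 -> S2 -> S9 -> S2
S2 first seen at step 2, revisited at step 4.
Cycle length = 4 - 2 = 2

2


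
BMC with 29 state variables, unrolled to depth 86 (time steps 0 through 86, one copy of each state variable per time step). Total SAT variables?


BMC unrolls to depth k, creating one copy of each state var for steps 0..k.
Step count = 86 + 1 = 87 (steps 0 through 86)
Vars per step = 29
Total = 29 * 87 = 2523

2523


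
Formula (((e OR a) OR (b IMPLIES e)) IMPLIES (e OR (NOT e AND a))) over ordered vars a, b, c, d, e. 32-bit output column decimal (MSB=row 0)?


Formula: (((e OR a) OR (b IMPLIES e)) IMPLIES (e OR (NOT e AND a))) over a, b, c, d, e (32 rows)
Evaluate each row (bits = a,b,c,d,e, MSB first):
  row 0 [00000]: (((0 OR 0) OR (0 IMPLIES 0)) IMPLIES (0 OR (NOT 0 AND 0))) -> 0
  row 1 [00001]: (((1 OR 0) OR (0 IMPLIES 1)) IMPLIES (1 OR (NOT 1 AND 0))) -> 1
  row 2 [00010]: (((0 OR 0) OR (0 IMPLIES 0)) IMPLIES (0 OR (NOT 0 AND 0))) -> 0
  row 3 [00011]: (((1 OR 0) OR (0 IMPLIES 1)) IMPLIES (1 OR (NOT 1 AND 0))) -> 1
  row 4 [00100]: (((0 OR 0) OR (0 IMPLIES 0)) IMPLIES (0 OR (NOT 0 AND 0))) -> 0
  row 5 [00101]: (((1 OR 0) OR (0 IMPLIES 1)) IMPLIES (1 OR (NOT 1 AND 0))) -> 1
  row 6 [00110]: (((0 OR 0) OR (0 IMPLIES 0)) IMPLIES (0 OR (NOT 0 AND 0))) -> 0
  row 7 [00111]: (((1 OR 0) OR (0 IMPLIES 1)) IMPLIES (1 OR (NOT 1 AND 0))) -> 1
  row 8 [01000]: (((0 OR 0) OR (1 IMPLIES 0)) IMPLIES (0 OR (NOT 0 AND 0))) -> 1
  row 9 [01001]: (((1 OR 0) OR (1 IMPLIES 1)) IMPLIES (1 OR (NOT 1 AND 0))) -> 1
  row 10 [01010]: (((0 OR 0) OR (1 IMPLIES 0)) IMPLIES (0 OR (NOT 0 AND 0))) -> 1
  row 11 [01011]: (((1 OR 0) OR (1 IMPLIES 1)) IMPLIES (1 OR (NOT 1 AND 0))) -> 1
  row 12 [01100]: (((0 OR 0) OR (1 IMPLIES 0)) IMPLIES (0 OR (NOT 0 AND 0))) -> 1
  row 13 [01101]: (((1 OR 0) OR (1 IMPLIES 1)) IMPLIES (1 OR (NOT 1 AND 0))) -> 1
  row 14 [01110]: (((0 OR 0) OR (1 IMPLIES 0)) IMPLIES (0 OR (NOT 0 AND 0))) -> 1
  row 15 [01111]: (((1 OR 0) OR (1 IMPLIES 1)) IMPLIES (1 OR (NOT 1 AND 0))) -> 1
  row 16 [10000]: (((0 OR 1) OR (0 IMPLIES 0)) IMPLIES (0 OR (NOT 0 AND 1))) -> 1
  row 17 [10001]: (((1 OR 1) OR (0 IMPLIES 1)) IMPLIES (1 OR (NOT 1 AND 1))) -> 1
  row 18 [10010]: (((0 OR 1) OR (0 IMPLIES 0)) IMPLIES (0 OR (NOT 0 AND 1))) -> 1
  row 19 [10011]: (((1 OR 1) OR (0 IMPLIES 1)) IMPLIES (1 OR (NOT 1 AND 1))) -> 1
  row 20 [10100]: (((0 OR 1) OR (0 IMPLIES 0)) IMPLIES (0 OR (NOT 0 AND 1))) -> 1
  row 21 [10101]: (((1 OR 1) OR (0 IMPLIES 1)) IMPLIES (1 OR (NOT 1 AND 1))) -> 1
  row 22 [10110]: (((0 OR 1) OR (0 IMPLIES 0)) IMPLIES (0 OR (NOT 0 AND 1))) -> 1
  row 23 [10111]: (((1 OR 1) OR (0 IMPLIES 1)) IMPLIES (1 OR (NOT 1 AND 1))) -> 1
  row 24 [11000]: (((0 OR 1) OR (1 IMPLIES 0)) IMPLIES (0 OR (NOT 0 AND 1))) -> 1
  row 25 [11001]: (((1 OR 1) OR (1 IMPLIES 1)) IMPLIES (1 OR (NOT 1 AND 1))) -> 1
  row 26 [11010]: (((0 OR 1) OR (1 IMPLIES 0)) IMPLIES (0 OR (NOT 0 AND 1))) -> 1
  row 27 [11011]: (((1 OR 1) OR (1 IMPLIES 1)) IMPLIES (1 OR (NOT 1 AND 1))) -> 1
  row 28 [11100]: (((0 OR 1) OR (1 IMPLIES 0)) IMPLIES (0 OR (NOT 0 AND 1))) -> 1
  row 29 [11101]: (((1 OR 1) OR (1 IMPLIES 1)) IMPLIES (1 OR (NOT 1 AND 1))) -> 1
  row 30 [11110]: (((0 OR 1) OR (1 IMPLIES 0)) IMPLIES (0 OR (NOT 0 AND 1))) -> 1
  row 31 [11111]: (((1 OR 1) OR (1 IMPLIES 1)) IMPLIES (1 OR (NOT 1 AND 1))) -> 1
Full result column, 4 rows per line (a,b,c fixed per line; d,e runs 00..11 left to right):
  rows 0-3 [a,b,c=000]: 0101  = hex 5
  rows 4-7 [a,b,c=001]: 0101  = hex 5
  rows 8-11 [a,b,c=010]: 1111  = hex F
  rows 12-15 [a,b,c=011]: 1111  = hex F
  rows 16-19 [a,b,c=100]: 1111  = hex F
  rows 20-23 [a,b,c=101]: 1111  = hex F
  rows 24-27 [a,b,c=110]: 1111  = hex F
  rows 28-31 [a,b,c=111]: 1111  = hex F
Output column (row 0 .. row 31) = 01010101111111111111111111111111
Output column grouped in 4s = 0101 0101 1111 1111 1111 1111 1111 1111 = 0x55FFFFFF
Convert to decimal digit by digit (value = value*16 + digit):
  5 -> 5
  5*16 + 5 = 85
  85*16 + 15 (F) = 1375
  1375*16 + 15 (F) = 22015
  22015*16 + 15 (F) = 352255
  352255*16 + 15 (F) = 5636095
  5636095*16 + 15 (F) = 90177535
  90177535*16 + 15 (F) = 1442840575
Decimal = 1442840575

1442840575


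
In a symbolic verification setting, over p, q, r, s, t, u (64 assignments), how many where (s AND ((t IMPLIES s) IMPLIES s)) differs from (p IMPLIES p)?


F1 = (s AND ((t IMPLIES s) IMPLIES s))
F2 = (p IMPLIES p)
Evaluate both on each of 64 rows (bits = p,q,r,s,t,u):
  row 0 [000000]: F1=0 F2=1 (differ) -> 1
  row 1 [000001]: F1=0 F2=1 (differ) -> 1
  row 2 [000010]: F1=0 F2=1 (differ) -> 1
  row 3 [000011]: F1=0 F2=1 (differ) -> 1
  row 4 [000100]: F1=1 F2=1 -> 0
  (every remaining row is evaluated the same way; all 64 results are listed next)
Full result column, 8 rows per line (p,q,r fixed per line; s,t,u runs 000..111 left to right):
  rows 0-7 [p,q,r=000]: 11110000  (ones: 4)
  rows 8-15 [p,q,r=001]: 11110000  (ones: 4)
  rows 16-23 [p,q,r=010]: 11110000  (ones: 4)
  rows 24-31 [p,q,r=011]: 11110000  (ones: 4)
  rows 32-39 [p,q,r=100]: 11110000  (ones: 4)
  rows 40-47 [p,q,r=101]: 11110000  (ones: 4)
  rows 48-55 [p,q,r=110]: 11110000  (ones: 4)
  rows 56-63 [p,q,r=111]: 11110000  (ones: 4)
Disagreements = 4+4+4+4+4+4+4+4 = 32

32


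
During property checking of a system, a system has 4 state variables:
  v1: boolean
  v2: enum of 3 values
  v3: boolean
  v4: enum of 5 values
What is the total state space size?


State space = product of domain sizes of all variables.
Domain sizes:
  v1 (boolean): 2
  v2 (enum of 3 values): 3
  v3 (boolean): 2
  v4 (enum of 5 values): 5
Product = 2 * 3 * 2 * 5 = 60

60


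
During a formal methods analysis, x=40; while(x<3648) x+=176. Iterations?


Step 1: x goes from 40 toward 3648 by 176; the body runs while x<3648, so iterations = ceil((bound-start)/step)
Step 2: Distance=3608
Step 3: ceil(3608/176)=21

21


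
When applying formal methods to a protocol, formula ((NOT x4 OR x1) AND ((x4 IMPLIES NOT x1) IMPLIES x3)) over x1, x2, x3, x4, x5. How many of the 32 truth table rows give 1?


Formula: ((NOT x4 OR x1) AND ((x4 IMPLIES NOT x1) IMPLIES x3)) over 5 vars (32 rows)
Evaluate each row (x1, x2, x3, x4, x5 as bits, MSB first):
  row 0 [00000]: ((NOT 0 OR 0) AND ((0 IMPLIES NOT 0) IMPLIES 0)) -> 0
  row 1 [00001]: ((NOT 0 OR 0) AND ((0 IMPLIES NOT 0) IMPLIES 0)) -> 0
  row 2 [00010]: ((NOT 1 OR 0) AND ((1 IMPLIES NOT 0) IMPLIES 0)) -> 0
  row 3 [00011]: ((NOT 1 OR 0) AND ((1 IMPLIES NOT 0) IMPLIES 0)) -> 0
  row 4 [00100]: ((NOT 0 OR 0) AND ((0 IMPLIES NOT 0) IMPLIES 1)) -> 1
  row 5 [00101]: ((NOT 0 OR 0) AND ((0 IMPLIES NOT 0) IMPLIES 1)) -> 1
  row 6 [00110]: ((NOT 1 OR 0) AND ((1 IMPLIES NOT 0) IMPLIES 1)) -> 0
  row 7 [00111]: ((NOT 1 OR 0) AND ((1 IMPLIES NOT 0) IMPLIES 1)) -> 0
  row 8 [01000]: ((NOT 0 OR 0) AND ((0 IMPLIES NOT 0) IMPLIES 0)) -> 0
  row 9 [01001]: ((NOT 0 OR 0) AND ((0 IMPLIES NOT 0) IMPLIES 0)) -> 0
  row 10 [01010]: ((NOT 1 OR 0) AND ((1 IMPLIES NOT 0) IMPLIES 0)) -> 0
  row 11 [01011]: ((NOT 1 OR 0) AND ((1 IMPLIES NOT 0) IMPLIES 0)) -> 0
  row 12 [01100]: ((NOT 0 OR 0) AND ((0 IMPLIES NOT 0) IMPLIES 1)) -> 1
  row 13 [01101]: ((NOT 0 OR 0) AND ((0 IMPLIES NOT 0) IMPLIES 1)) -> 1
  row 14 [01110]: ((NOT 1 OR 0) AND ((1 IMPLIES NOT 0) IMPLIES 1)) -> 0
  row 15 [01111]: ((NOT 1 OR 0) AND ((1 IMPLIES NOT 0) IMPLIES 1)) -> 0
  row 16 [10000]: ((NOT 0 OR 1) AND ((0 IMPLIES NOT 1) IMPLIES 0)) -> 0
  row 17 [10001]: ((NOT 0 OR 1) AND ((0 IMPLIES NOT 1) IMPLIES 0)) -> 0
  row 18 [10010]: ((NOT 1 OR 1) AND ((1 IMPLIES NOT 1) IMPLIES 0)) -> 1
  row 19 [10011]: ((NOT 1 OR 1) AND ((1 IMPLIES NOT 1) IMPLIES 0)) -> 1
  row 20 [10100]: ((NOT 0 OR 1) AND ((0 IMPLIES NOT 1) IMPLIES 1)) -> 1
  row 21 [10101]: ((NOT 0 OR 1) AND ((0 IMPLIES NOT 1) IMPLIES 1)) -> 1
  row 22 [10110]: ((NOT 1 OR 1) AND ((1 IMPLIES NOT 1) IMPLIES 1)) -> 1
  row 23 [10111]: ((NOT 1 OR 1) AND ((1 IMPLIES NOT 1) IMPLIES 1)) -> 1
  row 24 [11000]: ((NOT 0 OR 1) AND ((0 IMPLIES NOT 1) IMPLIES 0)) -> 0
  row 25 [11001]: ((NOT 0 OR 1) AND ((0 IMPLIES NOT 1) IMPLIES 0)) -> 0
  row 26 [11010]: ((NOT 1 OR 1) AND ((1 IMPLIES NOT 1) IMPLIES 0)) -> 1
  row 27 [11011]: ((NOT 1 OR 1) AND ((1 IMPLIES NOT 1) IMPLIES 0)) -> 1
  row 28 [11100]: ((NOT 0 OR 1) AND ((0 IMPLIES NOT 1) IMPLIES 1)) -> 1
  row 29 [11101]: ((NOT 0 OR 1) AND ((0 IMPLIES NOT 1) IMPLIES 1)) -> 1
  row 30 [11110]: ((NOT 1 OR 1) AND ((1 IMPLIES NOT 1) IMPLIES 1)) -> 1
  row 31 [11111]: ((NOT 1 OR 1) AND ((1 IMPLIES NOT 1) IMPLIES 1)) -> 1
Full result column, 8 rows per line (x1,x2 fixed per line; x3,x4,x5 runs 000..111 left to right):
  rows 0-7 [x1,x2=00]: 00001100  (ones: 2)
  rows 8-15 [x1,x2=01]: 00001100  (ones: 2)
  rows 16-23 [x1,x2=10]: 00111111  (ones: 6)
  rows 24-31 [x1,x2=11]: 00111111  (ones: 6)
Count of 1-rows = 2+2+6+6 = 16

16


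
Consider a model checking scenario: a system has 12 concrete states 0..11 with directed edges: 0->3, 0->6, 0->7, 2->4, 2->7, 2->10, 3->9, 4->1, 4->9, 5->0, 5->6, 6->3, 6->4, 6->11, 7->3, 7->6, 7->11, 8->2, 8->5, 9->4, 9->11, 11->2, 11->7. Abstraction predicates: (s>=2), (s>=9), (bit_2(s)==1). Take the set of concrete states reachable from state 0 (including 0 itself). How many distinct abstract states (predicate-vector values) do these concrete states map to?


BFS from 0:
Concrete reachable: {0, 1, 2, 3, 4, 6, 7, 9, 10, 11}
Abstract via predicates (s>=2), (s>=9), (bit_2(s)==1):
  (0,0,0) <- {0, 1}
  (1,0,0) <- {2, 3}
  (1,0,1) <- {4, 6, 7}
  (1,1,0) <- {9, 10, 11}
Distinct abstract states = 4

4


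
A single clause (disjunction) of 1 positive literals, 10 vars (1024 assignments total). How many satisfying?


Step 1: Total=2^10=1024
Step 2: Unsat when all 1 false: 2^9=512
Step 3: Sat=1024-512=512

512


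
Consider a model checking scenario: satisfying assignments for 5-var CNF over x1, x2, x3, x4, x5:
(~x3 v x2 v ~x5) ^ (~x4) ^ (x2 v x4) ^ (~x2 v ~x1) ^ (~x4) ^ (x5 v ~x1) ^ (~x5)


CNF with 7 clauses over 5 vars (32 assignments).
An assignment satisfies CNF iff every clause has >=1 true literal.
Check each row (bits = x1,x2,x3,x4,x5; clause T/F shown):
  row 0 [00000]: clauses=TTFTTTT -> 0
  row 1 [00001]: clauses=TTFTTTF -> 0
  row 2 [00010]: clauses=TFTTFTT -> 0
  row 3 [00011]: clauses=TFTTFTF -> 0
  row 4 [00100]: clauses=TTFTTTT -> 0
  row 5 [00101]: clauses=FTFTTTF -> 0
  row 6 [00110]: clauses=TFTTFTT -> 0
  row 7 [00111]: clauses=FFTTFTF -> 0
  row 8 [01000]: clauses=TTTTTTT -> 1
  row 9 [01001]: clauses=TTTTTTF -> 0
  row 10 [01010]: clauses=TFTTFTT -> 0
  row 11 [01011]: clauses=TFTTFTF -> 0
  row 12 [01100]: clauses=TTTTTTT -> 1
  row 13 [01101]: clauses=TTTTTTF -> 0
  row 14 [01110]: clauses=TFTTFTT -> 0
  row 15 [01111]: clauses=TFTTFTF -> 0
  row 16 [10000]: clauses=TTFTTFT -> 0
  row 17 [10001]: clauses=TTFTTTF -> 0
  row 18 [10010]: clauses=TFTTFFT -> 0
  row 19 [10011]: clauses=TFTTFTF -> 0
  row 20 [10100]: clauses=TTFTTFT -> 0
  row 21 [10101]: clauses=FTFTTTF -> 0
  row 22 [10110]: clauses=TFTTFFT -> 0
  row 23 [10111]: clauses=FFTTFTF -> 0
  row 24 [11000]: clauses=TTTFTFT -> 0
  row 25 [11001]: clauses=TTTFTTF -> 0
  row 26 [11010]: clauses=TFTFFFT -> 0
  row 27 [11011]: clauses=TFTFFTF -> 0
  row 28 [11100]: clauses=TTTFTFT -> 0
  row 29 [11101]: clauses=TTTFTTF -> 0
  row 30 [11110]: clauses=TFTFFFT -> 0
  row 31 [11111]: clauses=TFTFFTF -> 0
Full result column, 8 rows per line (x1,x2 fixed per line; x3,x4,x5 runs 000..111 left to right):
  rows 0-7 [x1,x2=00]: 00000000  (ones: 0)
  rows 8-15 [x1,x2=01]: 10001000  (ones: 2)
  rows 16-23 [x1,x2=10]: 00000000  (ones: 0)
  rows 24-31 [x1,x2=11]: 00000000  (ones: 0)
Satisfying assignments = 0+2+0+0 = 2

2


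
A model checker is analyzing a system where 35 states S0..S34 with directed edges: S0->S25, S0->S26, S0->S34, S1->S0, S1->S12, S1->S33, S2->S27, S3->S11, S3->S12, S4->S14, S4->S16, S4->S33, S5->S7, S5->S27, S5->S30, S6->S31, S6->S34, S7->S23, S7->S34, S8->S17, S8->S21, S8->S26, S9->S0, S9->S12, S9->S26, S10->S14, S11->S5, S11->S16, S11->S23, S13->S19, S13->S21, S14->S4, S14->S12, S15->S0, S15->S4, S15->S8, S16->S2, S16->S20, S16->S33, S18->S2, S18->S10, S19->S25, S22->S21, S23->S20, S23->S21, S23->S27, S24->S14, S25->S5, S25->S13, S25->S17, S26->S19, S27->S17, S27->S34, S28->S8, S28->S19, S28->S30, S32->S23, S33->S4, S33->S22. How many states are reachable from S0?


BFS from S0:
  layer 0: {S0}
  layer 1: {S25, S26, S34}
  layer 2: {S5, S13, S17, S19}
  layer 3: {S7, S21, S27, S30}
  layer 4: {S23}
  layer 5: {S20}
Reachable set: {S0, S5, S7, S13, S17, S19, S20, S21, S23, S25, S26, S27, S30, S34}
Count = 14

14


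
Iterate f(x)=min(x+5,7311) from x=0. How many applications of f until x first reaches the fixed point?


Step 1: x=0, cap=7311, increment=5
Step 2: x grows by 5 each step until capped at 7311; fixed point is x=7311
Step 3: iterations = ceil(7311/5) = 1463

1463


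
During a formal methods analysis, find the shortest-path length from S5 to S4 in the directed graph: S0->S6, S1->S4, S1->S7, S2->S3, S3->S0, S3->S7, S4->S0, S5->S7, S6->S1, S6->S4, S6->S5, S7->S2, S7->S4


BFS layer-by-layer from S5:
  dist 0: {S5}
  dist 1: {S7}
  dist 2: {S2, S4}
  -> S4 reached at distance 2
Shortest path length = 2

2


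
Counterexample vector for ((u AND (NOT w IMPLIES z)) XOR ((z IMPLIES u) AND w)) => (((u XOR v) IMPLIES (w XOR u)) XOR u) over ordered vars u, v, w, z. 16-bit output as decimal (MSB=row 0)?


F1 = ((u AND (NOT w IMPLIES z)) XOR ((z IMPLIES u) AND w))
F2 = (((u XOR v) IMPLIES (w XOR u)) XOR u)
Counterexample to F1=>F2 is where F1=1 and F2=0.
Evaluate each row (bits = u,v,w,z, MSB first):
  row 0 [0000]: F1=0 F2=1 -> F1&~F2 -> 0
  row 1 [0001]: F1=0 F2=1 -> F1&~F2 -> 0
  row 2 [0010]: F1=1 F2=1 -> F1&~F2 -> 0
  row 3 [0011]: F1=0 F2=1 -> F1&~F2 -> 0
  row 4 [0100]: F1=0 F2=0 -> F1&~F2 -> 0
  row 5 [0101]: F1=0 F2=0 -> F1&~F2 -> 0
  row 6 [0110]: F1=1 F2=1 -> F1&~F2 -> 0
  row 7 [0111]: F1=0 F2=1 -> F1&~F2 -> 0
  row 8 [1000]: F1=0 F2=0 -> F1&~F2 -> 0
  row 9 [1001]: F1=1 F2=0 -> F1&~F2 -> 1
  row 10 [1010]: F1=0 F2=1 -> F1&~F2 -> 0
  row 11 [1011]: F1=0 F2=1 -> F1&~F2 -> 0
  row 12 [1100]: F1=0 F2=0 -> F1&~F2 -> 0
  row 13 [1101]: F1=1 F2=0 -> F1&~F2 -> 1
  row 14 [1110]: F1=0 F2=0 -> F1&~F2 -> 0
  row 15 [1111]: F1=0 F2=0 -> F1&~F2 -> 0
Full result column, 4 rows per line (u,v fixed per line; w,z runs 00..11 left to right):
  rows 0-3 [u,v=00]: 0000  = hex 0
  rows 4-7 [u,v=01]: 0000  = hex 0
  rows 8-11 [u,v=10]: 0100  = hex 4
  rows 12-15 [u,v=11]: 0100  = hex 4
Counterexample vector (row 0 .. row 15) = 0000000001000100
Output column grouped in 4s = 0000 0000 0100 0100 = 0x0044
Convert to decimal digit by digit (value = value*16 + digit):
  0 -> 0
  0*16 + 0 = 0
  0*16 + 4 = 4
  4*16 + 4 = 68
Decimal = 68

68


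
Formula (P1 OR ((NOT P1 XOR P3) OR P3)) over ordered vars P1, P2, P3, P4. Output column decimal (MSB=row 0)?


Formula: (P1 OR ((NOT P1 XOR P3) OR P3)) over P1, P2, P3, P4 (16 rows)
Evaluate each row (bits = P1,P2,P3,P4, MSB first):
  row 0 [0000]: (0 OR ((NOT 0 XOR 0) OR 0)) -> 1
  row 1 [0001]: (0 OR ((NOT 0 XOR 0) OR 0)) -> 1
  row 2 [0010]: (0 OR ((NOT 0 XOR 1) OR 1)) -> 1
  row 3 [0011]: (0 OR ((NOT 0 XOR 1) OR 1)) -> 1
  row 4 [0100]: (0 OR ((NOT 0 XOR 0) OR 0)) -> 1
  row 5 [0101]: (0 OR ((NOT 0 XOR 0) OR 0)) -> 1
  row 6 [0110]: (0 OR ((NOT 0 XOR 1) OR 1)) -> 1
  row 7 [0111]: (0 OR ((NOT 0 XOR 1) OR 1)) -> 1
  row 8 [1000]: (1 OR ((NOT 1 XOR 0) OR 0)) -> 1
  row 9 [1001]: (1 OR ((NOT 1 XOR 0) OR 0)) -> 1
  row 10 [1010]: (1 OR ((NOT 1 XOR 1) OR 1)) -> 1
  row 11 [1011]: (1 OR ((NOT 1 XOR 1) OR 1)) -> 1
  row 12 [1100]: (1 OR ((NOT 1 XOR 0) OR 0)) -> 1
  row 13 [1101]: (1 OR ((NOT 1 XOR 0) OR 0)) -> 1
  row 14 [1110]: (1 OR ((NOT 1 XOR 1) OR 1)) -> 1
  row 15 [1111]: (1 OR ((NOT 1 XOR 1) OR 1)) -> 1
Full result column, 4 rows per line (P1,P2 fixed per line; P3,P4 runs 00..11 left to right):
  rows 0-3 [P1,P2=00]: 1111  = hex F
  rows 4-7 [P1,P2=01]: 1111  = hex F
  rows 8-11 [P1,P2=10]: 1111  = hex F
  rows 12-15 [P1,P2=11]: 1111  = hex F
Output column (row 0 .. row 15) = 1111111111111111
Output column grouped in 4s = 1111 1111 1111 1111 = 0xFFFF
Convert to decimal digit by digit (value = value*16 + digit):
  F -> 15
  15*16 + 15 (F) = 255
  255*16 + 15 (F) = 4095
  4095*16 + 15 (F) = 65535
Decimal = 65535

65535


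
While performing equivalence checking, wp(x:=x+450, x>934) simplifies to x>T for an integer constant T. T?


Formula: wp(x:=E, P) = P[E/x] (substitute E for x in postcondition)
Step 1: Postcondition: x>934
Step 2: Substitute x+450 for x: x+450>934
Step 3: Solve for x: x > 934-450 = 484

484


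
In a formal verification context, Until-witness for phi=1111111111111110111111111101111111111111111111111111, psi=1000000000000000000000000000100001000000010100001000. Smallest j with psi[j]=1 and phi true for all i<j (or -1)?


(phi U psi) at 0: need smallest j with psi[j]=1 and phi[i]=1 for all i in [0,j).
Scan from step 0:
  step 0: psi=1 and phi held for [0,0) -> witness found
Witness step = 0

0


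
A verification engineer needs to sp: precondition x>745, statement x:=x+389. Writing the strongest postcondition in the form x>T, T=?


Formula: sp(P, x:=E) = exists old_x. (x = E[old_x/x]) AND P[old_x/x] (old_x is the value of x before the assignment; eliminate old_x by solving x = E[old_x/x] for old_x)
Step 1: Precondition P: x>745, i.e. old_x > 745
Step 2: Assignment gives x = old_x + 389, so old_x = x - 389
Step 3: Substitute into P: x - 389 > 745
Step 4: Simplify: x > 745+389 = 1134

1134


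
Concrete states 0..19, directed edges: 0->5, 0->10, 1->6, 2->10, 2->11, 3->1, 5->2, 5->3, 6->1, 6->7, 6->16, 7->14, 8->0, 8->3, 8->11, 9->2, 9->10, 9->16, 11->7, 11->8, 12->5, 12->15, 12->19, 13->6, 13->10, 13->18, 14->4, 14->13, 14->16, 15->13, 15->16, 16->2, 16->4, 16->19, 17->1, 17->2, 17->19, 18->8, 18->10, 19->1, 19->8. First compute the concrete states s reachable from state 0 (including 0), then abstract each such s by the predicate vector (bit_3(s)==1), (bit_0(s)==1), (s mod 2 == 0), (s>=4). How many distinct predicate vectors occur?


BFS from 0:
Concrete reachable: {0, 1, 2, 3, 4, 5, 6, 7, 8, 10, 11, 13, 14, 16, 18, 19}
Abstract via predicates (bit_3(s)==1), (bit_0(s)==1), (s mod 2 == 0), (s>=4):
  (0,0,1,0) <- {0, 2}
  (0,0,1,1) <- {4, 6, 16, 18}
  (0,1,0,0) <- {1, 3}
  (0,1,0,1) <- {5, 7, 19}
  (1,0,1,1) <- {8, 10, 14}
  (1,1,0,1) <- {11, 13}
Distinct abstract states = 6

6


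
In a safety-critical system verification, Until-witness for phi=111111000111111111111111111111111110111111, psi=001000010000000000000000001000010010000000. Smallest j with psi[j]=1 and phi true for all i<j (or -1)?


(phi U psi) at 0: need smallest j with psi[j]=1 and phi[i]=1 for all i in [0,j).
Scan from step 0:
  step 0: phi=1, psi=0 -> continue
  step 1: phi=1, psi=0 -> continue
  step 2: psi=1 and phi held for [0,2) -> witness found
Witness step = 2

2


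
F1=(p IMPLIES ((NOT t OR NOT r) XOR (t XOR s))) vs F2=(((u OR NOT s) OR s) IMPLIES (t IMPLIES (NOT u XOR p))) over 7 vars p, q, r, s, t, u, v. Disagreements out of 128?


F1 = (p IMPLIES ((NOT t OR NOT r) XOR (t XOR s)))
F2 = (((u OR NOT s) OR s) IMPLIES (t IMPLIES (NOT u XOR p)))
Evaluate both on each of 128 rows (bits = p,q,r,s,t,u,v):
  row 0 [0000000]: F1=1 F2=1 -> 0
  row 1 [0000001]: F1=1 F2=1 -> 0
  row 2 [0000010]: F1=1 F2=1 -> 0
  row 3 [0000011]: F1=1 F2=1 -> 0
  row 4 [0000100]: F1=1 F2=1 -> 0
  (every remaining row is evaluated the same way; all 128 results are listed next)
Full result column, 8 rows per line (p,q,r,s fixed per line; t,u,v runs 000..111 left to right):
  rows 0-7 [p,q,r,s=0000]: 00000011  (ones: 2)
  rows 8-15 [p,q,r,s=0001]: 00000011  (ones: 2)
  rows 16-23 [p,q,r,s=0010]: 00000011  (ones: 2)
  rows 24-31 [p,q,r,s=0011]: 00000011  (ones: 2)
  rows 32-39 [p,q,r,s=0100]: 00000011  (ones: 2)
  rows 40-47 [p,q,r,s=0101]: 00000011  (ones: 2)
  rows 48-55 [p,q,r,s=0110]: 00000011  (ones: 2)
  rows 56-63 [p,q,r,s=0111]: 00000011  (ones: 2)
  rows 64-71 [p,q,r,s=1000]: 00000011  (ones: 2)
  rows 72-79 [p,q,r,s=1001]: 11111100  (ones: 6)
  rows 80-87 [p,q,r,s=1010]: 00001100  (ones: 2)
  rows 88-95 [p,q,r,s=1011]: 11110011  (ones: 6)
  rows 96-103 [p,q,r,s=1100]: 00000011  (ones: 2)
  rows 104-111 [p,q,r,s=1101]: 11111100  (ones: 6)
  rows 112-119 [p,q,r,s=1110]: 00001100  (ones: 2)
  rows 120-127 [p,q,r,s=1111]: 11110011  (ones: 6)
Disagreements = 2+2+2+2+2+2+2+2+2+6+2+6+2+6+2+6 = 48

48


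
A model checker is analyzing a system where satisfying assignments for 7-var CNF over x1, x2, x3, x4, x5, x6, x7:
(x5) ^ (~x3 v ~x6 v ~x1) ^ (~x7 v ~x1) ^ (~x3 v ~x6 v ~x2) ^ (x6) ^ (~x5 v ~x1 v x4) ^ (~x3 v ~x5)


CNF with 7 clauses over 7 vars (128 assignments).
An assignment satisfies CNF iff every clause has >=1 true literal.
Check each row (bits = x1,x2,x3,x4,x5,x6,x7; clause T/F shown):
  row 0 [0000000]: clauses=FTTTFTT -> 0
  row 1 [0000001]: clauses=FTTTFTT -> 0
  row 2 [0000010]: clauses=FTTTTTT -> 0
  row 3 [0000011]: clauses=FTTTTTT -> 0
  row 4 [0000100]: clauses=TTTTFTT -> 0
  (every remaining row is evaluated the same way; all 128 results are listed next)
Full result column, 8 rows per line (x1,x2,x3,x4 fixed per line; x5,x6,x7 runs 000..111 left to right):
  rows 0-7 [x1,x2,x3,x4=0000]: 00000011  (ones: 2)
  rows 8-15 [x1,x2,x3,x4=0001]: 00000011  (ones: 2)
  rows 16-23 [x1,x2,x3,x4=0010]: 00000000  (ones: 0)
  rows 24-31 [x1,x2,x3,x4=0011]: 00000000  (ones: 0)
  rows 32-39 [x1,x2,x3,x4=0100]: 00000011  (ones: 2)
  rows 40-47 [x1,x2,x3,x4=0101]: 00000011  (ones: 2)
  rows 48-55 [x1,x2,x3,x4=0110]: 00000000  (ones: 0)
  rows 56-63 [x1,x2,x3,x4=0111]: 00000000  (ones: 0)
  rows 64-71 [x1,x2,x3,x4=1000]: 00000000  (ones: 0)
  rows 72-79 [x1,x2,x3,x4=1001]: 00000010  (ones: 1)
  rows 80-87 [x1,x2,x3,x4=1010]: 00000000  (ones: 0)
  rows 88-95 [x1,x2,x3,x4=1011]: 00000000  (ones: 0)
  rows 96-103 [x1,x2,x3,x4=1100]: 00000000  (ones: 0)
  rows 104-111 [x1,x2,x3,x4=1101]: 00000010  (ones: 1)
  rows 112-119 [x1,x2,x3,x4=1110]: 00000000  (ones: 0)
  rows 120-127 [x1,x2,x3,x4=1111]: 00000000  (ones: 0)
Satisfying assignments = 2+2+0+0+2+2+0+0+0+1+0+0+0+1+0+0 = 10

10


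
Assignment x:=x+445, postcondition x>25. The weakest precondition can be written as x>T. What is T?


Formula: wp(x:=E, P) = P[E/x] (substitute E for x in postcondition)
Step 1: Postcondition: x>25
Step 2: Substitute x+445 for x: x+445>25
Step 3: Solve for x: x > 25-445 = -420

-420


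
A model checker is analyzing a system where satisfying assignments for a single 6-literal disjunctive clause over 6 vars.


Step 1: Total=2^6=64
Step 2: Unsat when all 6 false: 2^0=1
Step 3: Sat=64-1=63

63


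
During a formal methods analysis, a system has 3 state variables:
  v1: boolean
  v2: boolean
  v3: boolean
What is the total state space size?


State space = product of domain sizes of all variables.
Domain sizes:
  v1 (boolean): 2
  v2 (boolean): 2
  v3 (boolean): 2
Product = 2 * 2 * 2 = 8

8


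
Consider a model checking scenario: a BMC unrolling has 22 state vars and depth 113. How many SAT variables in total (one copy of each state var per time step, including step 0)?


BMC unrolls to depth k, creating one copy of each state var for steps 0..k.
Step count = 113 + 1 = 114 (steps 0 through 113)
Vars per step = 22
Total = 22 * 114 = 2508

2508


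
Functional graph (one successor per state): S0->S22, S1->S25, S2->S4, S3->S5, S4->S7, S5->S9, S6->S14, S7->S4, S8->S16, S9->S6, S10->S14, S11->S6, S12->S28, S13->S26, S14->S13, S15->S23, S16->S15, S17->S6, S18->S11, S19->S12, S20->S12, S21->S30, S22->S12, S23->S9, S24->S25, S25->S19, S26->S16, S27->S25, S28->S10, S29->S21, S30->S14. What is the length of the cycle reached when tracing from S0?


Trace from S0 until a state repeats:
  S0 -> S22 -> S12 -> S28 -> S10 -> S14 -> S13 -> S26 -> S16 -> S15 -> S23 -> S9 -> S6 -> S14
S14 first seen at step 5, revisited at step 13.
Cycle length = 13 - 5 = 8

8


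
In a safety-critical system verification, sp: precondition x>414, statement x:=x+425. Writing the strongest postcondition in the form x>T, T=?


Formula: sp(P, x:=E) = exists old_x. (x = E[old_x/x]) AND P[old_x/x] (old_x is the value of x before the assignment; eliminate old_x by solving x = E[old_x/x] for old_x)
Step 1: Precondition P: x>414, i.e. old_x > 414
Step 2: Assignment gives x = old_x + 425, so old_x = x - 425
Step 3: Substitute into P: x - 425 > 414
Step 4: Simplify: x > 414+425 = 839

839


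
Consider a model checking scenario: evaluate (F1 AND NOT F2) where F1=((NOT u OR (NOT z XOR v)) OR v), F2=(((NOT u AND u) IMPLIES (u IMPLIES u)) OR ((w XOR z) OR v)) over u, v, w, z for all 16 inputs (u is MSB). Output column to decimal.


F1 = ((NOT u OR (NOT z XOR v)) OR v)
F2 = (((NOT u AND u) IMPLIES (u IMPLIES u)) OR ((w XOR z) OR v))
Counterexample to F1=>F2 is where F1=1 and F2=0.
Evaluate each row (bits = u,v,w,z, MSB first):
  row 0 [0000]: F1=1 F2=1 -> F1&~F2 -> 0
  row 1 [0001]: F1=1 F2=1 -> F1&~F2 -> 0
  row 2 [0010]: F1=1 F2=1 -> F1&~F2 -> 0
  row 3 [0011]: F1=1 F2=1 -> F1&~F2 -> 0
  row 4 [0100]: F1=1 F2=1 -> F1&~F2 -> 0
  row 5 [0101]: F1=1 F2=1 -> F1&~F2 -> 0
  row 6 [0110]: F1=1 F2=1 -> F1&~F2 -> 0
  row 7 [0111]: F1=1 F2=1 -> F1&~F2 -> 0
  row 8 [1000]: F1=1 F2=1 -> F1&~F2 -> 0
  row 9 [1001]: F1=0 F2=1 -> F1&~F2 -> 0
  row 10 [1010]: F1=1 F2=1 -> F1&~F2 -> 0
  row 11 [1011]: F1=0 F2=1 -> F1&~F2 -> 0
  row 12 [1100]: F1=1 F2=1 -> F1&~F2 -> 0
  row 13 [1101]: F1=1 F2=1 -> F1&~F2 -> 0
  row 14 [1110]: F1=1 F2=1 -> F1&~F2 -> 0
  row 15 [1111]: F1=1 F2=1 -> F1&~F2 -> 0
Full result column, 4 rows per line (u,v fixed per line; w,z runs 00..11 left to right):
  rows 0-3 [u,v=00]: 0000  = hex 0
  rows 4-7 [u,v=01]: 0000  = hex 0
  rows 8-11 [u,v=10]: 0000  = hex 0
  rows 12-15 [u,v=11]: 0000  = hex 0
Counterexample vector (row 0 .. row 15) = 0000000000000000
Output column grouped in 4s = 0000 0000 0000 0000 = 0x0000
Convert to decimal digit by digit (value = value*16 + digit):
  0 -> 0
  0*16 + 0 = 0
  0*16 + 0 = 0
  0*16 + 0 = 0
Decimal = 0

0


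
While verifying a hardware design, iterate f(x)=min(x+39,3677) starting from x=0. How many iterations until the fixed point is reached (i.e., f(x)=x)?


Step 1: x=0, cap=3677, increment=39
Step 2: x grows by 39 each step until capped at 3677; fixed point is x=3677
Step 3: iterations = ceil(3677/39) = 95

95


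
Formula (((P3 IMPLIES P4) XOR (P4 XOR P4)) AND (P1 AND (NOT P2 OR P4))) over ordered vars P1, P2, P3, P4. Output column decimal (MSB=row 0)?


Formula: (((P3 IMPLIES P4) XOR (P4 XOR P4)) AND (P1 AND (NOT P2 OR P4))) over P1, P2, P3, P4 (16 rows)
Evaluate each row (bits = P1,P2,P3,P4, MSB first):
  row 0 [0000]: (((0 IMPLIES 0) XOR (0 XOR 0)) AND (0 AND (NOT 0 OR 0))) -> 0
  row 1 [0001]: (((0 IMPLIES 1) XOR (1 XOR 1)) AND (0 AND (NOT 0 OR 1))) -> 0
  row 2 [0010]: (((1 IMPLIES 0) XOR (0 XOR 0)) AND (0 AND (NOT 0 OR 0))) -> 0
  row 3 [0011]: (((1 IMPLIES 1) XOR (1 XOR 1)) AND (0 AND (NOT 0 OR 1))) -> 0
  row 4 [0100]: (((0 IMPLIES 0) XOR (0 XOR 0)) AND (0 AND (NOT 1 OR 0))) -> 0
  row 5 [0101]: (((0 IMPLIES 1) XOR (1 XOR 1)) AND (0 AND (NOT 1 OR 1))) -> 0
  row 6 [0110]: (((1 IMPLIES 0) XOR (0 XOR 0)) AND (0 AND (NOT 1 OR 0))) -> 0
  row 7 [0111]: (((1 IMPLIES 1) XOR (1 XOR 1)) AND (0 AND (NOT 1 OR 1))) -> 0
  row 8 [1000]: (((0 IMPLIES 0) XOR (0 XOR 0)) AND (1 AND (NOT 0 OR 0))) -> 1
  row 9 [1001]: (((0 IMPLIES 1) XOR (1 XOR 1)) AND (1 AND (NOT 0 OR 1))) -> 1
  row 10 [1010]: (((1 IMPLIES 0) XOR (0 XOR 0)) AND (1 AND (NOT 0 OR 0))) -> 0
  row 11 [1011]: (((1 IMPLIES 1) XOR (1 XOR 1)) AND (1 AND (NOT 0 OR 1))) -> 1
  row 12 [1100]: (((0 IMPLIES 0) XOR (0 XOR 0)) AND (1 AND (NOT 1 OR 0))) -> 0
  row 13 [1101]: (((0 IMPLIES 1) XOR (1 XOR 1)) AND (1 AND (NOT 1 OR 1))) -> 1
  row 14 [1110]: (((1 IMPLIES 0) XOR (0 XOR 0)) AND (1 AND (NOT 1 OR 0))) -> 0
  row 15 [1111]: (((1 IMPLIES 1) XOR (1 XOR 1)) AND (1 AND (NOT 1 OR 1))) -> 1
Full result column, 4 rows per line (P1,P2 fixed per line; P3,P4 runs 00..11 left to right):
  rows 0-3 [P1,P2=00]: 0000  = hex 0
  rows 4-7 [P1,P2=01]: 0000  = hex 0
  rows 8-11 [P1,P2=10]: 1101  = hex D
  rows 12-15 [P1,P2=11]: 0101  = hex 5
Output column (row 0 .. row 15) = 0000000011010101
Output column grouped in 4s = 0000 0000 1101 0101 = 0x00D5
Convert to decimal digit by digit (value = value*16 + digit):
  0 -> 0
  0*16 + 0 = 0
  0*16 + 13 (D) = 13
  13*16 + 5 = 213
Decimal = 213

213


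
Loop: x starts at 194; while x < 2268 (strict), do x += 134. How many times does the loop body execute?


Step 1: x goes from 194 toward 2268 by 134; the body runs while x<2268, so iterations = ceil((bound-start)/step)
Step 2: Distance=2074
Step 3: ceil(2074/134)=16

16


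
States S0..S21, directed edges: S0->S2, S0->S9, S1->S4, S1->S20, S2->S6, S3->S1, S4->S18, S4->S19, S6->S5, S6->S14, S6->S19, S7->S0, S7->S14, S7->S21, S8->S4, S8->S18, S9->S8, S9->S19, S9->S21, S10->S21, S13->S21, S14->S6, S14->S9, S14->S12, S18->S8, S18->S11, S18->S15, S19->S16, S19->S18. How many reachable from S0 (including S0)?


BFS from S0:
  layer 0: {S0}
  layer 1: {S2, S9}
  layer 2: {S6, S8, S19, S21}
  layer 3: {S4, S5, S14, S16, S18}
  layer 4: {S11, S12, S15}
Reachable set: {S0, S2, S4, S5, S6, S8, S9, S11, S12, S14, S15, S16, S18, S19, S21}
Count = 15

15


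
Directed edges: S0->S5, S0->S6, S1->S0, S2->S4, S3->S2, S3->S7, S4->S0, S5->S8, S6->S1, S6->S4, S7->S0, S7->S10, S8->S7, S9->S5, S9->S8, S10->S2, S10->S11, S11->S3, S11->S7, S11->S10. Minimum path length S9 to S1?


BFS layer-by-layer from S9:
  dist 0: {S9}
  dist 1: {S5, S8}
  dist 2: {S7}
  dist 3: {S0, S10}
  dist 4: {S2, S6, S11}
  dist 5: {S1, S3, S4}
  -> S1 reached at distance 5
Shortest path length = 5

5


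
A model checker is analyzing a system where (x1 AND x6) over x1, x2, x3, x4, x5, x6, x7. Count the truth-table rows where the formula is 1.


Formula: (x1 AND x6) over 7 vars (128 rows)
Evaluate each row (x1, x2, x3, x4, x5, x6, x7 as bits, MSB first):
  row 0 [0000000]: (0 AND 0) -> 0
  row 1 [0000001]: (0 AND 0) -> 0
  row 2 [0000010]: (0 AND 1) -> 0
  row 3 [0000011]: (0 AND 1) -> 0
  row 4 [0000100]: (0 AND 0) -> 0
  (every remaining row is evaluated the same way; all 128 results are listed next)
Full result column, 8 rows per line (x1,x2,x3,x4 fixed per line; x5,x6,x7 runs 000..111 left to right):
  rows 0-7 [x1,x2,x3,x4=0000]: 00000000  (ones: 0)
  rows 8-15 [x1,x2,x3,x4=0001]: 00000000  (ones: 0)
  rows 16-23 [x1,x2,x3,x4=0010]: 00000000  (ones: 0)
  rows 24-31 [x1,x2,x3,x4=0011]: 00000000  (ones: 0)
  rows 32-39 [x1,x2,x3,x4=0100]: 00000000  (ones: 0)
  rows 40-47 [x1,x2,x3,x4=0101]: 00000000  (ones: 0)
  rows 48-55 [x1,x2,x3,x4=0110]: 00000000  (ones: 0)
  rows 56-63 [x1,x2,x3,x4=0111]: 00000000  (ones: 0)
  rows 64-71 [x1,x2,x3,x4=1000]: 00110011  (ones: 4)
  rows 72-79 [x1,x2,x3,x4=1001]: 00110011  (ones: 4)
  rows 80-87 [x1,x2,x3,x4=1010]: 00110011  (ones: 4)
  rows 88-95 [x1,x2,x3,x4=1011]: 00110011  (ones: 4)
  rows 96-103 [x1,x2,x3,x4=1100]: 00110011  (ones: 4)
  rows 104-111 [x1,x2,x3,x4=1101]: 00110011  (ones: 4)
  rows 112-119 [x1,x2,x3,x4=1110]: 00110011  (ones: 4)
  rows 120-127 [x1,x2,x3,x4=1111]: 00110011  (ones: 4)
Count of 1-rows = 0+0+0+0+0+0+0+0+4+4+4+4+4+4+4+4 = 32

32


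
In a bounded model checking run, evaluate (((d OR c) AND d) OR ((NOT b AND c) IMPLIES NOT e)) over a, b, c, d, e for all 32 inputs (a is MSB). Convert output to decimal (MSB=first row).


Formula: (((d OR c) AND d) OR ((NOT b AND c) IMPLIES NOT e)) over a, b, c, d, e (32 rows)
Evaluate each row (bits = a,b,c,d,e, MSB first):
  row 0 [00000]: (((0 OR 0) AND 0) OR ((NOT 0 AND 0) IMPLIES NOT 0)) -> 1
  row 1 [00001]: (((0 OR 0) AND 0) OR ((NOT 0 AND 0) IMPLIES NOT 1)) -> 1
  row 2 [00010]: (((1 OR 0) AND 1) OR ((NOT 0 AND 0) IMPLIES NOT 0)) -> 1
  row 3 [00011]: (((1 OR 0) AND 1) OR ((NOT 0 AND 0) IMPLIES NOT 1)) -> 1
  row 4 [00100]: (((0 OR 1) AND 0) OR ((NOT 0 AND 1) IMPLIES NOT 0)) -> 1
  row 5 [00101]: (((0 OR 1) AND 0) OR ((NOT 0 AND 1) IMPLIES NOT 1)) -> 0
  row 6 [00110]: (((1 OR 1) AND 1) OR ((NOT 0 AND 1) IMPLIES NOT 0)) -> 1
  row 7 [00111]: (((1 OR 1) AND 1) OR ((NOT 0 AND 1) IMPLIES NOT 1)) -> 1
  row 8 [01000]: (((0 OR 0) AND 0) OR ((NOT 1 AND 0) IMPLIES NOT 0)) -> 1
  row 9 [01001]: (((0 OR 0) AND 0) OR ((NOT 1 AND 0) IMPLIES NOT 1)) -> 1
  row 10 [01010]: (((1 OR 0) AND 1) OR ((NOT 1 AND 0) IMPLIES NOT 0)) -> 1
  row 11 [01011]: (((1 OR 0) AND 1) OR ((NOT 1 AND 0) IMPLIES NOT 1)) -> 1
  row 12 [01100]: (((0 OR 1) AND 0) OR ((NOT 1 AND 1) IMPLIES NOT 0)) -> 1
  row 13 [01101]: (((0 OR 1) AND 0) OR ((NOT 1 AND 1) IMPLIES NOT 1)) -> 1
  row 14 [01110]: (((1 OR 1) AND 1) OR ((NOT 1 AND 1) IMPLIES NOT 0)) -> 1
  row 15 [01111]: (((1 OR 1) AND 1) OR ((NOT 1 AND 1) IMPLIES NOT 1)) -> 1
  row 16 [10000]: (((0 OR 0) AND 0) OR ((NOT 0 AND 0) IMPLIES NOT 0)) -> 1
  row 17 [10001]: (((0 OR 0) AND 0) OR ((NOT 0 AND 0) IMPLIES NOT 1)) -> 1
  row 18 [10010]: (((1 OR 0) AND 1) OR ((NOT 0 AND 0) IMPLIES NOT 0)) -> 1
  row 19 [10011]: (((1 OR 0) AND 1) OR ((NOT 0 AND 0) IMPLIES NOT 1)) -> 1
  row 20 [10100]: (((0 OR 1) AND 0) OR ((NOT 0 AND 1) IMPLIES NOT 0)) -> 1
  row 21 [10101]: (((0 OR 1) AND 0) OR ((NOT 0 AND 1) IMPLIES NOT 1)) -> 0
  row 22 [10110]: (((1 OR 1) AND 1) OR ((NOT 0 AND 1) IMPLIES NOT 0)) -> 1
  row 23 [10111]: (((1 OR 1) AND 1) OR ((NOT 0 AND 1) IMPLIES NOT 1)) -> 1
  row 24 [11000]: (((0 OR 0) AND 0) OR ((NOT 1 AND 0) IMPLIES NOT 0)) -> 1
  row 25 [11001]: (((0 OR 0) AND 0) OR ((NOT 1 AND 0) IMPLIES NOT 1)) -> 1
  row 26 [11010]: (((1 OR 0) AND 1) OR ((NOT 1 AND 0) IMPLIES NOT 0)) -> 1
  row 27 [11011]: (((1 OR 0) AND 1) OR ((NOT 1 AND 0) IMPLIES NOT 1)) -> 1
  row 28 [11100]: (((0 OR 1) AND 0) OR ((NOT 1 AND 1) IMPLIES NOT 0)) -> 1
  row 29 [11101]: (((0 OR 1) AND 0) OR ((NOT 1 AND 1) IMPLIES NOT 1)) -> 1
  row 30 [11110]: (((1 OR 1) AND 1) OR ((NOT 1 AND 1) IMPLIES NOT 0)) -> 1
  row 31 [11111]: (((1 OR 1) AND 1) OR ((NOT 1 AND 1) IMPLIES NOT 1)) -> 1
Full result column, 4 rows per line (a,b,c fixed per line; d,e runs 00..11 left to right):
  rows 0-3 [a,b,c=000]: 1111  = hex F
  rows 4-7 [a,b,c=001]: 1011  = hex B
  rows 8-11 [a,b,c=010]: 1111  = hex F
  rows 12-15 [a,b,c=011]: 1111  = hex F
  rows 16-19 [a,b,c=100]: 1111  = hex F
  rows 20-23 [a,b,c=101]: 1011  = hex B
  rows 24-27 [a,b,c=110]: 1111  = hex F
  rows 28-31 [a,b,c=111]: 1111  = hex F
Output column (row 0 .. row 31) = 11111011111111111111101111111111
Output column grouped in 4s = 1111 1011 1111 1111 1111 1011 1111 1111 = 0xFBFFFBFF
Convert to decimal digit by digit (value = value*16 + digit):
  F -> 15
  15*16 + 11 (B) = 251
  251*16 + 15 (F) = 4031
  4031*16 + 15 (F) = 64511
  64511*16 + 15 (F) = 1032191
  1032191*16 + 11 (B) = 16515067
  16515067*16 + 15 (F) = 264241087
  264241087*16 + 15 (F) = 4227857407
Decimal = 4227857407

4227857407
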